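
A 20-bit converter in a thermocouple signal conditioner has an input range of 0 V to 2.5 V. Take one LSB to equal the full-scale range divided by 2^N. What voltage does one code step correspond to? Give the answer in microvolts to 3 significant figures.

V_FS = 2.5 V.
2^20 = 1048576 levels.
Step size = 2.5/1048576 V = 2.38 µV.

2.38 µV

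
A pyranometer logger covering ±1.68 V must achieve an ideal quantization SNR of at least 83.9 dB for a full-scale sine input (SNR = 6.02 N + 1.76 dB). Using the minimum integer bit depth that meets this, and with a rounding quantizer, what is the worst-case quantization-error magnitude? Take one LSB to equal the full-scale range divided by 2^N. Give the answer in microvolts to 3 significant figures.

103 µV

The full-scale span is 1.68 − (-1.68) = 3.36 V.
Required N = ⌈(83.9 − 1.76)/6.02⌉ = ⌈13.645⌉ = 14.
Step size = 3.36/16384 V = 205.08 µV.
Half an LSB is 103 µV.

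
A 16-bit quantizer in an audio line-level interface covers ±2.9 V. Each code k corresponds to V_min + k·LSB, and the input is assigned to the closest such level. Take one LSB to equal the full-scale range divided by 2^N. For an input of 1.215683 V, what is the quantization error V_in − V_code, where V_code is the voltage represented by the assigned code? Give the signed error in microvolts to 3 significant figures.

+33.6 µV

Full-scale range = 2.9 V − (-2.9 V) = 5.8 V. LSB = 5.8 V / 2^16 ≈ 88.50 µV.
(V_in − V_min)/LSB = (1.215683 − (-2.9)) × 65536/5.8 = 46504.3795 → nearest code k = 46504.
V_code = -2.9 + (46504/65536) × 5.8 = 1.2156494141 V.
V_in − V_code = 1.215683 − (1.2156494141) = +33.6 µV.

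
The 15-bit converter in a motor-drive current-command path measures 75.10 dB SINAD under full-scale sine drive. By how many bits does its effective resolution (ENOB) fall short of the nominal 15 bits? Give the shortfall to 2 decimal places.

2.82 bits

N_eff = (75.10 − 1.76)/6.02 = 12.1827 bits.
Shortfall = 15 − 12.1827 = 2.8173 bits.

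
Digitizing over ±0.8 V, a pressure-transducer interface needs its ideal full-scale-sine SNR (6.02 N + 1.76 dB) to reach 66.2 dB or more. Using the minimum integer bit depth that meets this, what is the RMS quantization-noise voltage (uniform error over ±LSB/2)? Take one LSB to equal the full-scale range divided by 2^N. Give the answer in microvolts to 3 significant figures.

226 µV

The full-scale span is 0.8 − (-0.8) = 1.6 V.
Solving 6.02 N ≥ 66.2 − 1.76: N ≥ 10.704. Round up → N = 11.
One LSB is 1.6 V / 2048 = 0.78125 mV.
V_rms = LSB/√12 = 226 µV.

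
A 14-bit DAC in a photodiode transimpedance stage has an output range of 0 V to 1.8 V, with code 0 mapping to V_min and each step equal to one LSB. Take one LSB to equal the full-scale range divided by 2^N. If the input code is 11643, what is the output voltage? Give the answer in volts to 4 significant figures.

Range is 1.8 V. LSB = 1.8 V / 2^14.
Output = V_min + (11643/16384) × range = 0 + 0.710632 × 1.8 V
      = 0 V + 1.27914 V = 1.27914 V.

1.279 V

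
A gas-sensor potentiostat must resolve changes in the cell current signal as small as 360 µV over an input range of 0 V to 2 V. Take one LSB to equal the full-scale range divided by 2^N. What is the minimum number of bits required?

Range is 2 V.
Levels needed ≥ 2/360 µV = 5556. 2^13 = 8192 suffices, so N_min = 13.

13 bits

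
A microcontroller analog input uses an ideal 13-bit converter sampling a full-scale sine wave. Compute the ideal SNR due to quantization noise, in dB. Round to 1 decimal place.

For an ideal N-bit converter with full-scale sine input, SNR = 6.02 N + 1.76 dB. SNR = 6.02 × 13 + 1.76 = 78.26 + 1.76 = 80.02 dB.

80.0 dB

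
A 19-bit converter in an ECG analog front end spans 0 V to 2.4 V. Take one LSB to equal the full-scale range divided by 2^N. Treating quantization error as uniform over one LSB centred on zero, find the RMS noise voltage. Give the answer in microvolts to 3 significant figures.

Range is 2.4 V.
LSB = 2.4 V / 2^19 = 4.5776 µV.
V_rms = LSB/√12 = 4.5776 µV / √12 = 1.32 µV.

1.32 µV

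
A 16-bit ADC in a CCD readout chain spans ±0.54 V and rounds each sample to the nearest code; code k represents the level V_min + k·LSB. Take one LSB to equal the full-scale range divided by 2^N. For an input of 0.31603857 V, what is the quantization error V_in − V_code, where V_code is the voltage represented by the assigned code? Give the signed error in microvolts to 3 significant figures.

Span: 0.54 V − (-0.54 V) = 1.08 V. LSB = 1.08 V / 2^16 ≈ 16.48 µV.
(0.31603857 − (-0.54)) / LSB = 0.85603857 × 65536/1.08 = 51945.6886. Nearest integer: k = 51946.
Reconstructed level: -0.54 + 51946 × 1.08/65536 V = 0.31604370117 V.
Error = V_in − V_code = 0.31603857 − (0.31604370117) = −5.13 µV.

−5.13 µV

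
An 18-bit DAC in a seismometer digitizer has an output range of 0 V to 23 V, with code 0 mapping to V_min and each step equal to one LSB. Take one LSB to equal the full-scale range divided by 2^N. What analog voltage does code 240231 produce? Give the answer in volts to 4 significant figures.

Span = 23 V. LSB = 23 V / 2^18.
V_out = 0 + 240231 × (23/262144) V
      = 0 + 21.0774 = 21.0774 V.

21.08 V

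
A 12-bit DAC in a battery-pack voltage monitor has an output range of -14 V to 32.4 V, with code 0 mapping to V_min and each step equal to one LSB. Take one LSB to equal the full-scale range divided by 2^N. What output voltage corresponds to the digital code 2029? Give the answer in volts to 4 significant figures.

Full-scale range = 32.4 V − (-14 V) = 46.4 V. LSB = 46.4 V / 2^12.
Output = V_min + (2029/4096) × range = -14 + 0.495361 × 46.4 V
      = -14 V + 22.9848 V = 8.98477 V.

8.985 V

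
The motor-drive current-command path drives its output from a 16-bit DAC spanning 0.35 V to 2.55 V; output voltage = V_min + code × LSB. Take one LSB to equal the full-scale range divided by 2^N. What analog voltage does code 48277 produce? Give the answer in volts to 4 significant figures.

The full-scale span is 2.55 − (0.35) = 2.2 V. LSB = 2.2 V / 2^16.
V_out = V_min + code × LSB = 0.35 V + 48277 × 2.2 V / 65536
      = 0.35 + 1.62063 = 1.97063 V.

1.971 V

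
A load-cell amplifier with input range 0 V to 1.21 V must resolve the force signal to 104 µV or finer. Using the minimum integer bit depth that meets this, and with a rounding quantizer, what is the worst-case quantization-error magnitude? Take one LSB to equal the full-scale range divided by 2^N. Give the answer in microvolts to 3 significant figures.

36.9 µV

Span = 1.21 V.
Levels needed ≥ 1.21/104 µV = 11630. 2^14 = 16384 suffices, so N_min = 14.
One LSB is 1.21 V / 16384 = 73.853 µV.
|e|_max = LSB/2 = 36.9 µV.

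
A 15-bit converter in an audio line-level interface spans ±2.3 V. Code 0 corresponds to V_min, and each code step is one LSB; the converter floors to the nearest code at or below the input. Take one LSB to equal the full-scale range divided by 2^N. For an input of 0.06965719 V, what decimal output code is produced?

Full-scale range = 2.3 V − (-2.3 V) = 4.6 V. LSB = 4.6 V / 2^15 ≈ 140.4 µV.
code = ⌊(V_in − V_min)/LSB⌋ = ⌊(V_in − V_min) × 2^15 / range⌋
     = ⌊(0.06965719 − (-2.3)) × 32768 / 4.6⌋ = ⌊2.36965719 × 32768/4.6⌋
     = ⌊16880.201⌋ = 16880.

16880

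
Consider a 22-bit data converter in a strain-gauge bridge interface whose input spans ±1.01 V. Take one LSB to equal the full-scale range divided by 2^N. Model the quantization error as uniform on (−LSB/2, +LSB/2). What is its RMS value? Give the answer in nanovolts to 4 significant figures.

139.0 nV

Range = 1.01 − (-1.01) = 2.02 V.
One LSB is 2.02 V / 4194304 = 481.606 nV.
For a uniform distribution on [−LSB/2, +LSB/2], V_rms = LSB/√12 = 481.606 nV/3.4641 = 139.0 nV.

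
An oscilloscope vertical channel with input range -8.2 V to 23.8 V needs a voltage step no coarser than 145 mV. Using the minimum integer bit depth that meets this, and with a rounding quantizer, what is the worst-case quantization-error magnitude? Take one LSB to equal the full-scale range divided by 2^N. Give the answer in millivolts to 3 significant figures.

Range = 23.8 − (-8.2) = 32 V.
Required number of levels: 32/145 mV = 220.69; smallest N with 2^N ≥ that is 8.
Step size = 32/256 V = 125.00 mV.
Max error for round-to-nearest is LSB/2 = 62.5 mV.

62.5 mV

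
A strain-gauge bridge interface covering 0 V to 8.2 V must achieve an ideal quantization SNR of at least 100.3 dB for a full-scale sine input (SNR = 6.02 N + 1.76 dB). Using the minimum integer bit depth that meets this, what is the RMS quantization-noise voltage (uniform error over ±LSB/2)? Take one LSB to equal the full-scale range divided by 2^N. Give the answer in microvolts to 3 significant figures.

18.1 µV

Range is 8.2 V.
6.02 N + 1.76 ≥ 100.3 gives N ≥ 16.369, so the minimum integer is 17.
LSB = 8.2 V ÷ 2^17 = 8.2/131072 V = 62.561 µV.
σ_q = LSB/√12 = 62.561 µV/3.4641 = 18.1 µV.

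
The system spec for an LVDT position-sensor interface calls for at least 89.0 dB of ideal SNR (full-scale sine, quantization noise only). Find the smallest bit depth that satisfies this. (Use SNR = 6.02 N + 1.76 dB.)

Required N = ⌈(89.0 − 1.76)/6.02⌉ = ⌈14.492⌉ = 15.

15 bits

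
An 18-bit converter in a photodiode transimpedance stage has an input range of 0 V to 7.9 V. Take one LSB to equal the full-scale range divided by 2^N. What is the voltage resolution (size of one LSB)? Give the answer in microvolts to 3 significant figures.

Full-scale range = 7.9 V.
2^18 = 262144 levels.
Step size = 7.9/262144 V = 30.1 µV.

30.1 µV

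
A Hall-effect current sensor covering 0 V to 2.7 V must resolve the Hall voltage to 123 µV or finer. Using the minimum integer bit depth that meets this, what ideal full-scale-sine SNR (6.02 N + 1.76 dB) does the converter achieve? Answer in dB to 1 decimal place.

92.1 dB

Full-scale range = 2.7 V.
2.7 V / 123 µV = 21950. Since 2^14 = 16384 and 2^15 = 32768, N = 15.
SNR = 6.02 × 15 + 1.76 = 92.06 dB.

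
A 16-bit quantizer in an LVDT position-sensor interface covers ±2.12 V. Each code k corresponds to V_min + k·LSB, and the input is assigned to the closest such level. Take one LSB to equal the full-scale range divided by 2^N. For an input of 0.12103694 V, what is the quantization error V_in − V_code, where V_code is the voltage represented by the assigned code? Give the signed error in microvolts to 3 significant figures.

The full-scale span is 2.12 − (-2.12) = 4.24 V. LSB = 4.24 V / 2^16 ≈ 64.70 µV.
(V_in − V_min)/LSB = (0.12103694 − (-2.12)) × 65536/4.24 = 34638.8200 → nearest code k = 34639.
Reconstructed level: -2.12 + 34639 × 4.24/65536 V = 0.12104858398 V.
e = 0.12103694 − (0.12104858398) = −11.6 µV.

−11.6 µV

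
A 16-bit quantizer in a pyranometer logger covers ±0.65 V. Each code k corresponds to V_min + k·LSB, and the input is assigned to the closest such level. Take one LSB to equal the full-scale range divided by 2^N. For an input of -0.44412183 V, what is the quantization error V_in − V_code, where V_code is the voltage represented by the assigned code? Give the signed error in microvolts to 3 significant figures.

Full-scale range = 0.65 V − (-0.65 V) = 1.3 V. LSB = 1.3 V / 2^16 ≈ 19.84 µV.
(-0.44412183 − (-0.65)) / LSB = 0.20587817 × 65536/1.3 = 10378.7937. Nearest integer: k = 10379.
V_code = -0.65 + (10379/65536) × 1.3 = -0.44411773682 V.
V_in − V_code = -0.44412183 − (-0.44411773682) = −4.09 µV.

−4.09 µV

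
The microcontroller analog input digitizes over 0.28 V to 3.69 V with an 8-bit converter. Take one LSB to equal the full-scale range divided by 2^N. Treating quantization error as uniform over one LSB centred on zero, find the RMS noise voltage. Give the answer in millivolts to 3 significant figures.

3.85 mV

The full-scale span is 3.69 − (0.28) = 3.41 V.
Step size = 3.41/256 V = 13.320 mV.
RMS of a uniform error over width LSB is LSB/√12 = 3.85 mV.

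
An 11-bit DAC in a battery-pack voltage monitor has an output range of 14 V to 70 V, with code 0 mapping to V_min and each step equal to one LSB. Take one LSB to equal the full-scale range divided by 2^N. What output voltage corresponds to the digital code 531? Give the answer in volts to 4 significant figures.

Range = 70 − (14) = 56 V. LSB = 56 V / 2^11.
Output = V_min + (531/2048) × range = 14 + 0.259277 × 56 V
      = 14 + 14.5195 = 28.5195 V.

28.52 V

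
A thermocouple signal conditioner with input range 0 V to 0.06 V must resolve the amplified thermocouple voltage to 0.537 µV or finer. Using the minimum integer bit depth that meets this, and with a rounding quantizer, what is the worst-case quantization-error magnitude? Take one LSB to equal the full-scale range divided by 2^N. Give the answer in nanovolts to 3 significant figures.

V_FS = 0.06 V.
Required number of levels: 0.06/0.537 µV = 111730; smallest N with 2^N ≥ that is 17.
One LSB is 0.06 V / 131072 = 457.76 nV.
|e|_max = LSB/2 = 229 nV.

229 nV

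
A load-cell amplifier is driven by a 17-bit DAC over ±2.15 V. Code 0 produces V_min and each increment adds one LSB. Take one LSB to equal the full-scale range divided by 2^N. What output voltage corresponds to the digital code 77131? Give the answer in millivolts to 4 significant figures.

Full-scale range = 2.15 V − (-2.15 V) = 4.3 V. LSB = 4.3 V / 2^17.
V_out = -2.15 + 77131 × (4.3/131072) V
      = -2.15 + 2.53039 = 0.380390 V.

380.4 mV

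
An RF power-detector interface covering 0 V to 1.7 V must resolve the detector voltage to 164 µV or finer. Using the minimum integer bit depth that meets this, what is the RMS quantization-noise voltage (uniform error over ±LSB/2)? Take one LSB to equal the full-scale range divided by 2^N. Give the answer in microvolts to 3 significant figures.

30.0 µV

V_FS = 1.7 V.
Levels needed ≥ 1.7/164 µV = 10370. 2^14 = 16384 suffices, so N_min = 14.
Step size = 1.7/16384 V = 103.76 µV.
RMS noise = LSB/√12 = 30.0 µV.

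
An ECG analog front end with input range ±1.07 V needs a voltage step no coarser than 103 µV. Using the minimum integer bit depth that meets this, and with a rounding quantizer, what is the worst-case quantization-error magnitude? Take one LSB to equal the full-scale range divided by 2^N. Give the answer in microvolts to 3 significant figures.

Span: 1.07 V − (-1.07 V) = 2.14 V.
2.14 V / 103 µV = 20780. Since 2^14 = 16384 and 2^15 = 32768, N = 15.
Step size = 2.14/32768 V = 65.308 µV.
|e|_max = LSB/2 = 32.7 µV.

32.7 µV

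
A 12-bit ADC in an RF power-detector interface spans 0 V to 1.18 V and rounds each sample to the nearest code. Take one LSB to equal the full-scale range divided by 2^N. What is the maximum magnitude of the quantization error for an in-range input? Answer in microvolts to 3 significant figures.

144 µV

Full-scale range = 1.18 V.
LSB = 1.18 V / 2^12 = 288.09 µV.
A rounding quantizer has |error| ≤ LSB/2 = 144 µV.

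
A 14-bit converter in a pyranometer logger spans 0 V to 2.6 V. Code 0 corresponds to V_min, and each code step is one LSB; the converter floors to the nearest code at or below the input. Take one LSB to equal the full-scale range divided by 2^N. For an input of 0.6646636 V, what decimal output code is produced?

Range is 2.6 V. LSB = 2.6 V / 2^14 ≈ 158.7 µV.
(V_in − V_min) × 2^14/range = (0.6646636 − (0)) × 16384/2.6 = 4188.403.
Floor → code = 4188.

4188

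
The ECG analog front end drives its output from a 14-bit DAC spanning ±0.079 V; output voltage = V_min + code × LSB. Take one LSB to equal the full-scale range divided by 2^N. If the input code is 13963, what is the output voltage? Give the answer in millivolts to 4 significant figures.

Span: 0.079 V − (-0.079 V) = 0.158 V. LSB = 0.158 V / 2^14.
Output = V_min + (13963/16384) × range = -0.079 + 0.852234 × 0.158 V
      = -0.079 V + 0.134653 V = 0.0556530 V.

55.65 mV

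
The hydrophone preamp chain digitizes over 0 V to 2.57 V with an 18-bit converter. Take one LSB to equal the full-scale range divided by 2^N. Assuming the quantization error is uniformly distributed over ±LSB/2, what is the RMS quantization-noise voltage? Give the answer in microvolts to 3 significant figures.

2.83 µV

Range is 2.57 V.
Step size = 2.57/262144 V = 9.8038 µV.
RMS of a uniform error over width LSB is LSB/√12 = 2.83 µV.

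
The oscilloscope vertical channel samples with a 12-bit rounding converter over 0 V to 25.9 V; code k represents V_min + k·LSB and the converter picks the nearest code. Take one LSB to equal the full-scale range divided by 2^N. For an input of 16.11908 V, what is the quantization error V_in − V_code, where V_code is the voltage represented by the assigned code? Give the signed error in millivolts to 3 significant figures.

+1.14 mV

Span = 25.9 V. LSB = 25.9 V / 2^12 ≈ 6.323 mV.
Position in LSBs: (16.11908 − (0)) × 4096/25.9 = 2549.1796; rounding gives k = 2549.
V_code = V_min + k × range/2^12 = 0 + 2549 × 25.9/4096 = 16.11794434 V.
Error = V_in − V_code = 16.11908 − (16.11794434) = +1.14 mV.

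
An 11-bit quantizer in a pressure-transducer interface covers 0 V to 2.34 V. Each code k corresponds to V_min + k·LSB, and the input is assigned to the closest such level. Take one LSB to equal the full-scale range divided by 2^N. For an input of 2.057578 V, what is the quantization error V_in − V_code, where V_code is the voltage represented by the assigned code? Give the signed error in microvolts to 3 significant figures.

−205 µV

Range is 2.34 V. LSB = 2.34 V / 2^11 ≈ 1.143 mV.
Position in LSBs: (2.057578 − (0)) × 2048/2.34 = 1800.8204; rounding gives k = 1801.
V_code = V_min + k × range/2^11 = 0 + 1801 × 2.34/2048 = 2.057783203 V.
e = 2.057578 − (2.057783203) = −205 µV.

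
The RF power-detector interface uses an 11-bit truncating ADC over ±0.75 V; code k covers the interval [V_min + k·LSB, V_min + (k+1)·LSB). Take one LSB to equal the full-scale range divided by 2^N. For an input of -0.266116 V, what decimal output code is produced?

660

Span: 0.75 V − (-0.75 V) = 1.5 V. LSB = 1.5 V / 2^11 ≈ 0.7324 mV.
(V_in − V_min) × 2^11/range = (-0.266116 − (-0.75)) × 2048/1.5 = 660.663.
Floor → code = 660.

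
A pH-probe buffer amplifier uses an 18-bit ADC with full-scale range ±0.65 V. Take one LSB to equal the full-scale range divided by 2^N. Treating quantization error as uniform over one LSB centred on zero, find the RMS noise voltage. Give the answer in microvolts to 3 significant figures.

Range = 0.65 − (-0.65) = 1.3 V.
LSB = 1.3 V / 2^18 = 4.9591 µV.
RMS of a uniform error over width LSB is LSB/√12 = 1.43 µV.

1.43 µV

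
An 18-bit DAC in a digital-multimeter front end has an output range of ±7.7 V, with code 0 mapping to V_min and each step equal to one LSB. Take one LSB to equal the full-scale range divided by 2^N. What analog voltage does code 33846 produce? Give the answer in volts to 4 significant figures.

-5.712 V

Full-scale range = 7.7 V − (-7.7 V) = 15.4 V. LSB = 15.4 V / 2^18.
Output = V_min + (33846/262144) × range = -7.7 + 0.129112 × 15.4 V
      = -7.7 + 1.98833 = -5.71167 V.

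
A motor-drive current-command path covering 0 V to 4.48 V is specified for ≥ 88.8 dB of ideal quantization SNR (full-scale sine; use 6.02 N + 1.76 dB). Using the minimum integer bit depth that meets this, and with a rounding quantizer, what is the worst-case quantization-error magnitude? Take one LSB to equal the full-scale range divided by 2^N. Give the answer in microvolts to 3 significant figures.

Full-scale range = 4.48 V.
Solving 6.02 N ≥ 88.8 − 1.76: N ≥ 14.458. Round up → N = 15.
LSB = 4.48 V / 2^15 = 136.72 µV.
Half an LSB is 68.4 µV.

68.4 µV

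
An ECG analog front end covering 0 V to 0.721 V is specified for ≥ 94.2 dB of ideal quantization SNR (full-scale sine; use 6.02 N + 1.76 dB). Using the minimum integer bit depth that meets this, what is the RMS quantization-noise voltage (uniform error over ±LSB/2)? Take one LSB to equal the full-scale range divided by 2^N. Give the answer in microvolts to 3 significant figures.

V_FS = 0.721 V.
N ≥ (94.2 − 1.76)/6.02 = 15.355 → N_min = 16.
Step size = 0.721/65536 V = 11.002 µV.
σ_q = LSB/√12 = 11.002 µV/3.4641 = 3.18 µV.

3.18 µV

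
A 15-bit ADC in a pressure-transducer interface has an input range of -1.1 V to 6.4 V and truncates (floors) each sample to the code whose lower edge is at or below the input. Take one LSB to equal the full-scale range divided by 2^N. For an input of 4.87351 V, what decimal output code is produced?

Span: 6.4 V − (-1.1 V) = 7.5 V. LSB = 7.5 V / 2^15 ≈ 228.9 µV.
(V_in − V_min) × 2^15/range = (4.87351 − (-1.1)) × 32768/7.5 = 26098.663.
Floor → code = 26098.

26098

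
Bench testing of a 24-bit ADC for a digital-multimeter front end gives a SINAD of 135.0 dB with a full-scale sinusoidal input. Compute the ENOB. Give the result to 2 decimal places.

Inverting SNR = 6.02 N + 1.76: N_eff = (135.0 − 1.76)/6.02 = 22.1329.

22.13 bits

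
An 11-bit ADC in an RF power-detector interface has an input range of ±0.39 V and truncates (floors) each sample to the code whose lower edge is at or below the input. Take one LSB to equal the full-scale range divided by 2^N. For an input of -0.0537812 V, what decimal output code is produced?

Range = 0.39 − (-0.39) = 0.78 V. LSB = 0.78 V / 2^11 ≈ 380.9 µV.
V_in − V_min = -0.0537812 − (-0.39) = 0.3362188 V.
Divide by LSB: 0.3362188 × 2048/0.78 = 882.7899.
Truncating gives code 882.

882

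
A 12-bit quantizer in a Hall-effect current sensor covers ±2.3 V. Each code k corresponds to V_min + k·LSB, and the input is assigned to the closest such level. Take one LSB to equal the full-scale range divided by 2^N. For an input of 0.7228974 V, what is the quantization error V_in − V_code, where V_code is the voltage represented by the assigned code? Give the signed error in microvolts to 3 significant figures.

−345 µV

Span: 2.3 V − (-2.3 V) = 4.6 V. LSB = 4.6 V / 2^12 ≈ 1.123 mV.
(V_in − V_min)/LSB = (0.7228974 − (-2.3)) × 4096/4.6 = 2691.6930 → nearest code k = 2692.
V_code = -2.3 + (2692/4096) × 4.6 = 0.7232421875 V.
e = 0.7228974 − (0.7232421875) = −345 µV.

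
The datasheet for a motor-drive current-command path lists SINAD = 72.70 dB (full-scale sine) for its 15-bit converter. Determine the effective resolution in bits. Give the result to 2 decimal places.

(72.70 − 1.76) / 6.02 = 70.94/6.02 = 11.7841 effective bits.

11.78 bits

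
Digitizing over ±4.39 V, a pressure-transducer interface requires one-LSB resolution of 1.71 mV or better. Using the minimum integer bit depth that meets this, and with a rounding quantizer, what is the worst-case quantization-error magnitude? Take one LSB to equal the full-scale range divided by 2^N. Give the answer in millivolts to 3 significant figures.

Span: 4.39 V − (-4.39 V) = 8.78 V.
Required number of levels: 8.78/1.71 mV = 5134.5; smallest N with 2^N ≥ that is 13.
One LSB is 8.78 V / 8192 = 1.0718 mV.
Half an LSB is 0.536 mV.

0.536 mV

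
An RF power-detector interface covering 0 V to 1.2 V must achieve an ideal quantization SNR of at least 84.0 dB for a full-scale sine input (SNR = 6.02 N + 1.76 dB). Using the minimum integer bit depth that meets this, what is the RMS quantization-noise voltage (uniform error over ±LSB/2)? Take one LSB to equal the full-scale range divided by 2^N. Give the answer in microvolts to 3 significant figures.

V_FS = 1.2 V.
N ≥ (84.0 − 1.76)/6.02 = 13.661 → N_min = 14.
LSB = 1.2 V ÷ 2^14 = 1.2/16384 V = 73.242 µV.
V_rms = LSB/√12 = 21.1 µV.

21.1 µV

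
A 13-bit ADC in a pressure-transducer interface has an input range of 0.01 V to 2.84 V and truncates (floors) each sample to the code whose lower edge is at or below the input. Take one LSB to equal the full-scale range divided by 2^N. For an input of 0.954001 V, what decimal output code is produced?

2732

Span: 2.84 V − (0.01 V) = 2.83 V. LSB = 2.83 V / 2^13 ≈ 345.5 µV.
(V_in − V_min) × 2^13/range = (0.954001 − (0.01)) × 8192/2.83 = 2732.599.
Floor → code = 2732.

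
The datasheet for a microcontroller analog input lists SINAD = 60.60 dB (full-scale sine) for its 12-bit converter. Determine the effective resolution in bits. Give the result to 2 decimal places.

Inverting SNR = 6.02 N + 1.76: N_eff = (60.60 − 1.76)/6.02 = 9.7741.

9.77 bits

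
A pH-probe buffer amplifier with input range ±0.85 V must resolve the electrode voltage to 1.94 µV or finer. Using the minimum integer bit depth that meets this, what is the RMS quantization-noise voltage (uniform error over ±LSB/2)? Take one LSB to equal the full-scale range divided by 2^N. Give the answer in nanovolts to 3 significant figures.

The full-scale span is 0.85 − (-0.85) = 1.7 V.
Levels needed ≥ 1.7/1.94 µV = 876300. 2^20 = 1048576 suffices, so N_min = 20.
LSB = 1.7 V / 2^20 = 1.6212 µV.
V_rms = LSB/√12 = 468 nV.

468 nV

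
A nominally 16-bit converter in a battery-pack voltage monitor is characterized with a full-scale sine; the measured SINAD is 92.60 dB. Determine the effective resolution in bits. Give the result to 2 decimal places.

(92.60 − 1.76) / 6.02 = 90.84/6.02 = 15.0897 effective bits.

15.09 bits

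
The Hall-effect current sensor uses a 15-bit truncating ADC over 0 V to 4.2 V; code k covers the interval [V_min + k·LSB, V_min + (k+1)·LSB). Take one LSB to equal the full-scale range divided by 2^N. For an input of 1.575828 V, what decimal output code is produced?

12294

Range is 4.2 V. LSB = 4.2 V / 2^15 ≈ 128.2 µV.
(V_in − V_min) × 2^15/range = (1.575828 − (0)) × 32768/4.2 = 12294.460.
Floor → code = 12294.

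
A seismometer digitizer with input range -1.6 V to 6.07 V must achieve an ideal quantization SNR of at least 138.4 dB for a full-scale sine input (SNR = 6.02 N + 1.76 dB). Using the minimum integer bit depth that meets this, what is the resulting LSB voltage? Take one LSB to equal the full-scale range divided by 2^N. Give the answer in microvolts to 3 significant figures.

0.914 µV

Span: 6.07 V − (-1.6 V) = 7.67 V.
N ≥ (138.4 − 1.76)/6.02 = 22.698 → N_min = 23.
LSB = 7.67 V / 2^23 = 0.914 µV.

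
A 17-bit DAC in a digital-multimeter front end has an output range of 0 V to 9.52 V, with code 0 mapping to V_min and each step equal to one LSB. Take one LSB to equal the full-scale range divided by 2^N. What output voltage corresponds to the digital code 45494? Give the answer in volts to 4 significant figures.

3.304 V

V_FS = 9.52 V. LSB = 9.52 V / 2^17.
Output = V_min + (45494/131072) × range = 0 + 0.347092 × 9.52 V
      = 0 + 3.30431 = 3.30431 V.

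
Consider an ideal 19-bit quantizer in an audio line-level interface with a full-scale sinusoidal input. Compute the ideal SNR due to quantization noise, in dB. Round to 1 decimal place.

116.1 dB

6.02(19) + 1.76 = 114.38 + 1.76 = 116.14 dB.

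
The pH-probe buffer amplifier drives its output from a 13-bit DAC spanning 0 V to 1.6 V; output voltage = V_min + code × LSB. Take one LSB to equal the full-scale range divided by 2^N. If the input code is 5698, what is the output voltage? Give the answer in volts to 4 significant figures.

1.113 V

V_FS = 1.6 V. LSB = 1.6 V / 2^13.
V_out = V_min + code × LSB = 0 V + 5698 × 1.6 V / 8192
      = 0 V + 1.11289 V = 1.11289 V.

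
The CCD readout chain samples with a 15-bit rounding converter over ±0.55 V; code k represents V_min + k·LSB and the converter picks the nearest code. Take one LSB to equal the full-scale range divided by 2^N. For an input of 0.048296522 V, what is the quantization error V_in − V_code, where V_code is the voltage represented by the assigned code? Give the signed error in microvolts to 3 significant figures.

Full-scale range = 0.55 V − (-0.55 V) = 1.1 V. LSB = 1.1 V / 2^15 ≈ 33.57 µV.
(V_in − V_min)/LSB = (0.048296522 − (-0.55)) × 32768/1.1 = 17822.7095 → nearest code k = 17823.
V_code = -0.55 + (17823/32768) × 1.1 = 0.048306274414 V.
V_in − V_code = 0.048296522 − (0.048306274414) = −9.75 µV.

−9.75 µV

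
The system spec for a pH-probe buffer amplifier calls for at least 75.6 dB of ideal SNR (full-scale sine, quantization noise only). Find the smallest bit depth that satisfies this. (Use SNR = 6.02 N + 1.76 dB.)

13 bits

6.02 N + 1.76 ≥ 75.6 gives N ≥ 12.266, so the minimum integer is 13.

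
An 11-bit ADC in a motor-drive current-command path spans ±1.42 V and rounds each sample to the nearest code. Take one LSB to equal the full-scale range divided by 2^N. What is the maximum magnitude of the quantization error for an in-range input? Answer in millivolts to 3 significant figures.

0.693 mV

The full-scale span is 1.42 − (-1.42) = 2.84 V.
Step size = 2.84/2048 V = 1.3867 mV.
A rounding quantizer has |error| ≤ LSB/2 = 0.693 mV.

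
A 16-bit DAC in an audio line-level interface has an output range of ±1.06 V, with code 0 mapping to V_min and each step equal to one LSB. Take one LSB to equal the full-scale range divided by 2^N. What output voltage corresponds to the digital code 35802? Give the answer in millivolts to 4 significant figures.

98.15 mV

Span: 1.06 V − (-1.06 V) = 2.12 V. LSB = 2.12 V / 2^16.
V_out = -1.06 + 35802 × (2.12/65536) V
      = -1.06 V + 1.15815 V = 0.0981458 V.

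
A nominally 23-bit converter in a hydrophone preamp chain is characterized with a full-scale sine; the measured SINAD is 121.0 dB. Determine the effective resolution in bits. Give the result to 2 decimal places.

ENOB = (121.0 − 1.76)/6.02 = 19.8073 bits.

19.81 bits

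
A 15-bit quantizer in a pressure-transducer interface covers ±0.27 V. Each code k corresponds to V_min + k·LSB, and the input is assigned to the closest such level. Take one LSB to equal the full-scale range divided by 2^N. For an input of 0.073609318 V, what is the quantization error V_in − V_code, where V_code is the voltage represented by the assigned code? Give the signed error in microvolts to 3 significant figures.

The full-scale span is 0.27 − (-0.27) = 0.54 V. LSB = 0.54 V / 2^15 ≈ 16.48 µV.
(0.073609318 − (-0.27)) / LSB = 0.343609318 × 32768/0.54 = 20850.7225. Nearest integer: k = 20851.
V_code = V_min + k × range/2^15 = -0.27 + 20851 × 0.54/32768 = 0.073613891602 V.
Error = V_in − V_code = 0.073609318 − (0.073613891602) = −4.57 µV.

−4.57 µV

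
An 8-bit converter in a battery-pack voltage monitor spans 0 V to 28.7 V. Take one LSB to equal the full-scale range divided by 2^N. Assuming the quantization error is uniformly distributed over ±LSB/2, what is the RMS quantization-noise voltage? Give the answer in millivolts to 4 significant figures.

Range is 28.7 V.
LSB = 28.7 V / 2^8 = 112.109 mV.
σ_q = LSB/√12 = 112.109 mV/3.4641 = 32.36 mV.

32.36 mV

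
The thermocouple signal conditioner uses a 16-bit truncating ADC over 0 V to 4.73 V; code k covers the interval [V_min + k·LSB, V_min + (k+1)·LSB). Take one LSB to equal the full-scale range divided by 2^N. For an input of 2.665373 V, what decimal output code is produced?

Full-scale range = 4.73 V. LSB = 4.73 V / 2^16 ≈ 72.17 µV.
(V_in − V_min) × 2^16/range = (2.665373 − (0)) × 65536/4.73 = 36929.785.
Floor → code = 36929.

36929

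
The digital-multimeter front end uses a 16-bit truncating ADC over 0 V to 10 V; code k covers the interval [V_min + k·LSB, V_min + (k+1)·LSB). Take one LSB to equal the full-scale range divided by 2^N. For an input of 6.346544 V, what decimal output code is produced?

41592

Range is 10 V. LSB = 10 V / 2^16 ≈ 152.6 µV.
V_in − V_min = 6.346544 − (0) = 6.346544 V.
Divide by LSB: 6.346544 × 65536/10 = 41592.7108.
Truncating gives code 41592.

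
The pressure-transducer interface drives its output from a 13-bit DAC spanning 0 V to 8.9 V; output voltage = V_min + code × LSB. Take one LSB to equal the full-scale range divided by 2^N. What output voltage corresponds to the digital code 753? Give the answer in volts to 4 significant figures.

0.8181 V

Range is 8.9 V. LSB = 8.9 V / 2^13.
V_out = V_min + code × LSB = 0 V + 753 × 8.9 V / 8192
      = 0 V + 0.818079 V = 0.818079 V.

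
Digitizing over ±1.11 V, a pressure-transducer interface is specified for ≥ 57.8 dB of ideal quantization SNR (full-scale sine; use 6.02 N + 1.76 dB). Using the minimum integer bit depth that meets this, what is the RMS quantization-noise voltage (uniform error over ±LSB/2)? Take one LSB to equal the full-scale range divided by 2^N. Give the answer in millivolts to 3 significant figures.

Full-scale range = 1.11 V − (-1.11 V) = 2.22 V.
N ≥ (57.8 − 1.76)/6.02 = 9.309 → N_min = 10.
LSB = 2.22 V / 2^10 = 2.1680 mV.
σ_q = LSB/√12 = 2.1680 mV/3.4641 = 0.626 mV.

0.626 mV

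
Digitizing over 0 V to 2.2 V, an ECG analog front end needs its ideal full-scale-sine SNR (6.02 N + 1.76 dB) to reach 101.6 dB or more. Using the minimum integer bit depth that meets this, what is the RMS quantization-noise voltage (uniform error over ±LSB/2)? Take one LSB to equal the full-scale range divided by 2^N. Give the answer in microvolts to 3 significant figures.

4.85 µV

Span = 2.2 V.
Required N = ⌈(101.6 − 1.76)/6.02⌉ = ⌈16.585⌉ = 17.
LSB = 2.2 V / 2^17 = 16.785 µV.
V_rms = LSB/√12 = 4.85 µV.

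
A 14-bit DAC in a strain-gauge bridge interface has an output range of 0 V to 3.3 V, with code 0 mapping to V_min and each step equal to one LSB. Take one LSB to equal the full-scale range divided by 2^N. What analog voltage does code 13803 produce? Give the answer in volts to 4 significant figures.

2.780 V

Full-scale range = 3.3 V. LSB = 3.3 V / 2^14.
Output = V_min + (13803/16384) × range = 0 + 0.842468 × 3.3 V
      = 0 V + 2.78015 V = 2.78015 V.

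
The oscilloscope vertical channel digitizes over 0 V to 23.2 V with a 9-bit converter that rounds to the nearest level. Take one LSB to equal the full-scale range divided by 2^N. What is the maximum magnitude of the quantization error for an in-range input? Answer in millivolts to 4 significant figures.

Span = 23.2 V.
Step size = 23.2/512 V = 45.3125 mV.
A rounding quantizer has |error| ≤ LSB/2 = 22.66 mV.

22.66 mV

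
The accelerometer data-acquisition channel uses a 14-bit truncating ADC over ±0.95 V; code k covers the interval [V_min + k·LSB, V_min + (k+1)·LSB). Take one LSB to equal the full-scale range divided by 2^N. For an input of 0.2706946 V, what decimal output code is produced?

Range = 0.95 − (-0.95) = 1.9 V. LSB = 1.9 V / 2^14 ≈ 116.0 µV.
V_in − V_min = 0.2706946 − (-0.95) = 1.2206946 V.
Divide by LSB: 1.2206946 × 16384/1.9 = 10526.2423.
Truncating gives code 10526.

10526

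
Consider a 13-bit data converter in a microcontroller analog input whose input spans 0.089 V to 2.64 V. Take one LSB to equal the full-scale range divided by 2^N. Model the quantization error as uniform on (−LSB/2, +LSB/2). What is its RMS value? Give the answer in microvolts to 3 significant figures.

89.9 µV

Range = 2.64 − (0.089) = 2.551 V.
LSB = 2.551 V / 2^13 = 311.40 µV.
V_rms = LSB/√12 = 311.40 µV / √12 = 89.9 µV.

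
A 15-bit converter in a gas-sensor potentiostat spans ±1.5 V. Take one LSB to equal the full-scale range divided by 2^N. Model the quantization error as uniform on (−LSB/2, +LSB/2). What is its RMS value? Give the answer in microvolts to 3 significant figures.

26.4 µV

Span: 1.5 V − (-1.5 V) = 3 V.
Step size = 3/32768 V = 91.553 µV.
RMS of a uniform error over width LSB is LSB/√12 = 26.4 µV.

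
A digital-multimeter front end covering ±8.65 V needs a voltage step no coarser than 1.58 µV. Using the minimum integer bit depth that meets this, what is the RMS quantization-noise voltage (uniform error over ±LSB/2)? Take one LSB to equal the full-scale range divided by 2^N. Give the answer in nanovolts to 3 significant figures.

298 nV

The full-scale span is 8.65 − (-8.65) = 17.3 V.
Levels needed ≥ 17.3/1.58 µV = 1.095e7. 2^24 = 16777216 suffices, so N_min = 24.
LSB = 17.3 V / 2^24 = 1.0312 µV.
RMS noise = LSB/√12 = 298 nV.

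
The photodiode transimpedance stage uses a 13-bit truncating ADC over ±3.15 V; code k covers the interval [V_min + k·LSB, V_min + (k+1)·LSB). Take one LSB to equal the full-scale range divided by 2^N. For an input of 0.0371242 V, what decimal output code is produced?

The full-scale span is 3.15 − (-3.15) = 6.3 V. LSB = 6.3 V / 2^13 ≈ 0.7690 mV.
V_in − V_min = 0.0371242 − (-3.15) = 3.1871242 V.
Divide by LSB: 3.1871242 × 8192/6.3 = 4144.2732.
Truncating gives code 4144.

4144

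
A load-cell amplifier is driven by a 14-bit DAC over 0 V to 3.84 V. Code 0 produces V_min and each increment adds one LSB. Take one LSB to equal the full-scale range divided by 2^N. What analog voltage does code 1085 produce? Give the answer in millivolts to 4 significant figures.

254.3 mV

V_FS = 3.84 V. LSB = 3.84 V / 2^14.
Output = V_min + (1085/16384) × range = 0 + 0.0662231 × 3.84 V
      = 0 V + 0.254297 V = 0.254297 V.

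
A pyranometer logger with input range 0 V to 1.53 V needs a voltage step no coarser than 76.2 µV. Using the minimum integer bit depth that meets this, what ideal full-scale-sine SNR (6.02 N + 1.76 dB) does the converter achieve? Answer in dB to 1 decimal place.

Full-scale range = 1.53 V.
1.53 V / 76.2 µV = 20080. Since 2^14 = 16384 and 2^15 = 32768, N = 15.
Ideal SNR at N = 15: 6.02·15 + 1.76 = 92.1 dB.

92.1 dB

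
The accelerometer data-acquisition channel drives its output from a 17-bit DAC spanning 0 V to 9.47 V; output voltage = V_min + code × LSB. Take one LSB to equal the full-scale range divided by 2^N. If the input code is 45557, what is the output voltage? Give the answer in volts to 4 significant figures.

Span = 9.47 V. LSB = 9.47 V / 2^17.
V_out = V_min + code × LSB = 0 V + 45557 × 9.47 V / 131072
      = 0 + 3.29151 = 3.29151 V.

3.292 V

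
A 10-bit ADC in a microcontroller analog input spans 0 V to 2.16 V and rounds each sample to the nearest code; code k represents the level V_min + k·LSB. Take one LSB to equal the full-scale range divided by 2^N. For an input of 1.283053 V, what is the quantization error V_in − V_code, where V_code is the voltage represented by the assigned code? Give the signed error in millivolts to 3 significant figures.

+0.553 mV

V_FS = 2.16 V. LSB = 2.16 V / 2^10 ≈ 2.109 mV.
Position in LSBs: (1.283053 − (0)) × 1024/2.16 = 608.2622; rounding gives k = 608.
V_code = V_min + k × range/2^10 = 0 + 608 × 2.16/1024 = 1.282500000 V.
V_in − V_code = 1.283053 − (1.282500000) = +0.553 mV.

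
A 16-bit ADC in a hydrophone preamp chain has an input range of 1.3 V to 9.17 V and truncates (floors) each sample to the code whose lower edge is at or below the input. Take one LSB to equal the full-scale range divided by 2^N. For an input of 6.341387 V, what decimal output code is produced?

41981

The full-scale span is 9.17 − (1.3) = 7.87 V. LSB = 7.87 V / 2^16 ≈ 120.1 µV.
V_in − V_min = 6.341387 − (1.3) = 5.041387 V.
Divide by LSB: 5.041387 × 65536/7.87 = 41981.2374.
Truncating gives code 41981.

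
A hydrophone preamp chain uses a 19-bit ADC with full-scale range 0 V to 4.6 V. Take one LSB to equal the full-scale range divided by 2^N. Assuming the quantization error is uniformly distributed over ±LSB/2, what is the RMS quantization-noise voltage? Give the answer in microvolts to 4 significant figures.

Span = 4.6 V.
One LSB is 4.6 V / 524288 = 8.77380 µV.
RMS of a uniform error over width LSB is LSB/√12 = 2.533 µV.

2.533 µV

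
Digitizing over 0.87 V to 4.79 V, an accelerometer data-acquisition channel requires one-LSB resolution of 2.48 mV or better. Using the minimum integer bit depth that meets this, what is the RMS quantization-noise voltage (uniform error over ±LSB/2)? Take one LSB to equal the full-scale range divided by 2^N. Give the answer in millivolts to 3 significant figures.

Range = 4.79 − (0.87) = 3.92 V.
3.92 V / 2.48 mV = 1581. Since 2^10 = 1024 and 2^11 = 2048, N = 11.
LSB = 3.92 V ÷ 2^11 = 3.92/2048 V = 1.9141 mV.
σ_q = LSB/√12 = 1.9141 mV/3.4641 = 0.553 mV.

0.553 mV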